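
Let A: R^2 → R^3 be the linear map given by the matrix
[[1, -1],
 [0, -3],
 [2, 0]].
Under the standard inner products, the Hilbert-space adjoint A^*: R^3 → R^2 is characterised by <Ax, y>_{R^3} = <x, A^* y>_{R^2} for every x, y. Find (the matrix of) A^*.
A^* = A^T =
[[1, 0, 2],
 [-1, -3, 0]]

For real matrices with standard dot products, the defining identity <Ax, y> = <x, A^* y> gives (Ax)^T y = x^T (A^*) y, i.e. x^T A^T y = x^T (A^*) y. Since this holds for all x, y, we must have A^* = A^T. Therefore
A^* =
[[1, 0, 2],
 [-1, -3, 0]].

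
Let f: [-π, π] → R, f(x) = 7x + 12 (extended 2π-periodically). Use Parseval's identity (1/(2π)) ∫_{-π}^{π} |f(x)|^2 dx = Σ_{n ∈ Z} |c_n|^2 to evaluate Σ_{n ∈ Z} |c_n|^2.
Σ |c_n|^2 = 49π^2/3 + 144

Expand and integrate term by term over [-π, π]:
  ∫ (7x)^2 dx = 49·(2π^3/3); ∫ 2·7·(12)·x dx = 0 (odd integrand); ∫ 12^2 dx = 144·2π.
So (1/(2π)) ∫_{-π}^{π} (7x + 12)^2 dx = 49π^2/3 + 144 = 49π^2/3 + 144.
Parseval ⇒ Σ |c_n|^2 = 49π^2/3 + 144.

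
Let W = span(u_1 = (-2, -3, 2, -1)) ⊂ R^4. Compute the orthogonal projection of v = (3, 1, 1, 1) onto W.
proj_W(v) = (8/9, 4/3, -8/9, 4/9)

Set up U = [u_1 | ... | u_1] ∈ R^(4×1). The projector onto W = col(U) is P = U (U^T U)^(-1) U^T.
Compute U^T U =
  [18],
and U^T v = (-8).
Solve U^T U · c = U^T v for the coefficients: c = (-4/9). The projection is proj_W(v) = U c.
Check: (v - proj_W(v)) · u_1 = 0  (should be 0).
Result: proj_W(v) = (8/9, 4/3, -8/9, 4/9).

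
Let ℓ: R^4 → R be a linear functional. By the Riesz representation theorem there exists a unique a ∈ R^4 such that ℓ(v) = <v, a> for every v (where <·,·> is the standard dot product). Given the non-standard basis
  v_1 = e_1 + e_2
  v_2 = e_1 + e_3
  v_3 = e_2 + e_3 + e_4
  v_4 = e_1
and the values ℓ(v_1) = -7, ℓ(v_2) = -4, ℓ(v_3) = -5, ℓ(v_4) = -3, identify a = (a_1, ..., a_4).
a = (-3, -4, -1, 0)

Write a = (a_1, ..., a_4) in the standard basis. For each basis vector v_i, ℓ(v_i) = <v_i, a> is a linear equation in the a_j's. Collect the n equations into a matrix system V a = ℓ, where row i of V is v_i (expressed in the standard basis). Since V is invertible (lower-triangular with 1s on the diagonal, up to permutation), solve by back-substitution:
  V =
[[1, 1, 0, 0],
 [1, 0, 1, 0],
 [0, 1, 1, 1],
 [1, 0, 0, 0]]
  V a = (-7, -4, -5, -3)
Solving gives a = (-3, -4, -1, 0).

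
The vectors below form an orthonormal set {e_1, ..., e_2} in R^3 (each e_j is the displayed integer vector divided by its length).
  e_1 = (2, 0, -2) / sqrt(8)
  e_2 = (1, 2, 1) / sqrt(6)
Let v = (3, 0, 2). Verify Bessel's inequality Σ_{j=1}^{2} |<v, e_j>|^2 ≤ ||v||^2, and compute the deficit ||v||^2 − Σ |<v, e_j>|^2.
Σ |<v, e_j>|^2 = 14/3; ||v||^2 = 13; deficit = 25/3

Write each e_j = u_j / sqrt(<u_j, u_j>) where u_j is the displayed integer vector. Then <v, e_j> = <v, u_j> / sqrt(<u_j, u_j>), so |<v, e_j>|^2 = <v, u_j>^2 / <u_j, u_j>.
Coefficients: <v, e_1> = 2/sqrt(8), <v, e_2> = 5/sqrt(6).
Square and sum: Σ |<v, e_j>|^2 = 14/3.
Compute ||v||^2 = v·v = 13.
Deficit = 13 − 14/3 = 25/3 ≥ 0, confirming Bessel's inequality. (The deficit equals ||v − Σ <v,e_j> e_j||^2, the squared distance from v to span{e_j}.)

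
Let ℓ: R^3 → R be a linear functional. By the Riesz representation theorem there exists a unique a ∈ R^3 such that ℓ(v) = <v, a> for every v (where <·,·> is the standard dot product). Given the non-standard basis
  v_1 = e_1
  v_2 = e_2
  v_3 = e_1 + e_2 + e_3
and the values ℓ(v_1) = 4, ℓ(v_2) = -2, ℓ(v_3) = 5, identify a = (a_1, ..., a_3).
a = (4, -2, 3)

Write a = (a_1, ..., a_3) in the standard basis. For each basis vector v_i, ℓ(v_i) = <v_i, a> is a linear equation in the a_j's. Collect the n equations into a matrix system V a = ℓ, where row i of V is v_i (expressed in the standard basis). Since V is invertible (lower-triangular with 1s on the diagonal, up to permutation), solve by back-substitution:
  V =
[[1, 0, 0],
 [0, 1, 0],
 [1, 1, 1]]
  V a = (4, -2, 5)
Solving gives a = (4, -2, 3).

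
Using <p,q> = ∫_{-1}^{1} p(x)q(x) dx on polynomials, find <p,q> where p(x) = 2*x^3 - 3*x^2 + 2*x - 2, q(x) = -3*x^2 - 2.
<p,q> = 98/5

Expand the product: p(x)·q(x) = -6*x^5 + 9*x^4 - 10*x^3 + 12*x^2 - 4*x + 4.
∫_{-1}^{1} of each monomial x^k gives [2/(k+1) if k even, 0 if k odd]. Integrating term-by-term (or equivalently evaluating the antiderivative F(x) = -x^6 + 9*x^5/5 - 5*x^4/2 + 4*x^3 - 2*x^2 + 4*x at the endpoints):
  F(1) − F(−1) = 43/10 − (-153/10) = 98/5.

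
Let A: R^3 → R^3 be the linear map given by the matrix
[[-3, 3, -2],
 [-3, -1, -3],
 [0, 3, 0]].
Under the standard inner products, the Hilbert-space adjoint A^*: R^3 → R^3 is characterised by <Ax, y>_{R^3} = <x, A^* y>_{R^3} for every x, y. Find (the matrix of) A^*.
A^* = A^T =
[[-3, -3, 0],
 [3, -1, 3],
 [-2, -3, 0]]

For real matrices with standard dot products, the defining identity <Ax, y> = <x, A^* y> gives (Ax)^T y = x^T (A^*) y, i.e. x^T A^T y = x^T (A^*) y. Since this holds for all x, y, we must have A^* = A^T. Therefore
A^* =
[[-3, -3, 0],
 [3, -1, 3],
 [-2, -3, 0]].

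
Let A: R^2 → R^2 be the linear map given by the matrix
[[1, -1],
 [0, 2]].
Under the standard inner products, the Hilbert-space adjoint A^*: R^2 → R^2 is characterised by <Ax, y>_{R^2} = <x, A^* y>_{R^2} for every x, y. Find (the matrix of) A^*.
A^* = A^T =
[[1, 0],
 [-1, 2]]

For real matrices with standard dot products, the defining identity <Ax, y> = <x, A^* y> gives (Ax)^T y = x^T (A^*) y, i.e. x^T A^T y = x^T (A^*) y. Since this holds for all x, y, we must have A^* = A^T. Therefore
A^* =
[[1, 0],
 [-1, 2]].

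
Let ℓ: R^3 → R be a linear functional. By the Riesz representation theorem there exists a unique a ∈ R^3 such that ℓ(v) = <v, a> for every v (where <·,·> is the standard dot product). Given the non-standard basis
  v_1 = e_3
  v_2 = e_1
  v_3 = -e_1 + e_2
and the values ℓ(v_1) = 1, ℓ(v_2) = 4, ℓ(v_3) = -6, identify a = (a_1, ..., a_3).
a = (4, -2, 1)

Write a = (a_1, ..., a_3) in the standard basis. For each basis vector v_i, ℓ(v_i) = <v_i, a> is a linear equation in the a_j's. Collect the n equations into a matrix system V a = ℓ, where row i of V is v_i (expressed in the standard basis). Since V is invertible (lower-triangular with 1s on the diagonal, up to permutation), solve by back-substitution:
  V =
[[0, 0, 1],
 [1, 0, 0],
 [-1, 1, 0]]
  V a = (1, 4, -6)
Solving gives a = (4, -2, 1).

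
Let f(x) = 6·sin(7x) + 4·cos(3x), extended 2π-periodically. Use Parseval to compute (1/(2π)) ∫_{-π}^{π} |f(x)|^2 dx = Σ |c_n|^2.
Σ |c_n|^2 = 26

Expand |f|^2 and use orthogonality of {sin(nx), cos(mx)} on [-π, π]:
  ∫_{-π}^{π} sin(nx)^2 dx = π, ∫ cos(mx)^2 dx = π, and cross terms integrate to 0.
So ∫_{-π}^{π} f(x)^2 dx = 6^2 · π + 4^2 · π = (36 + 16)π.
Divide by 2π: (36 + 16)/2 = 26.
By Parseval, this equals Σ |c_n|^2.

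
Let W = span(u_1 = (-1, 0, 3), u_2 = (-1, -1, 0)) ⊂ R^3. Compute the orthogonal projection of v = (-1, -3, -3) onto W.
proj_W(v) = (-28/19, -48/19, -60/19)

Set up U = [u_1 | ... | u_2] ∈ R^(3×2). The projector onto W = col(U) is P = U (U^T U)^(-1) U^T.
Compute U^T U =
  [10, 1]
  [1, 2],
and U^T v = (-8, 4).
Solve U^T U · c = U^T v for the coefficients: c = (-20/19, 48/19). The projection is proj_W(v) = U c.
Check: (v - proj_W(v)) · u_1 = 0  (should be 0).
Check: (v - proj_W(v)) · u_2 = 0  (should be 0).
Result: proj_W(v) = (-28/19, -48/19, -60/19).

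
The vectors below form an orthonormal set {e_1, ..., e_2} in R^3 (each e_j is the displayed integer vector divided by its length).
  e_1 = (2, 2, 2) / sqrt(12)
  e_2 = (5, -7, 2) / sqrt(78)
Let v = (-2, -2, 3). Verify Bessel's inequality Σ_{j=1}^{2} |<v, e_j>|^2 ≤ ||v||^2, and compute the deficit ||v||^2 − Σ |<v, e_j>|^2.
Σ |<v, e_j>|^2 = 21/13; ||v||^2 = 17; deficit = 200/13

Write each e_j = u_j / sqrt(<u_j, u_j>) where u_j is the displayed integer vector. Then <v, e_j> = <v, u_j> / sqrt(<u_j, u_j>), so |<v, e_j>|^2 = <v, u_j>^2 / <u_j, u_j>.
Coefficients: <v, e_1> = -2/sqrt(12), <v, e_2> = 10/sqrt(78).
Square and sum: Σ |<v, e_j>|^2 = 21/13.
Compute ||v||^2 = v·v = 17.
Deficit = 17 − 21/13 = 200/13 ≥ 0, confirming Bessel's inequality. (The deficit equals ||v − Σ <v,e_j> e_j||^2, the squared distance from v to span{e_j}.)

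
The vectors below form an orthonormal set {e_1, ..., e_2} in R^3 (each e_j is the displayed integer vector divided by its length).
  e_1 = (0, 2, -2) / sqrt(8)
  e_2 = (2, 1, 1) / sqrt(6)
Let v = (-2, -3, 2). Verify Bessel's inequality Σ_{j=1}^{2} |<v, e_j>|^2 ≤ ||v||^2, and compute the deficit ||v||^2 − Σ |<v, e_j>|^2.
Σ |<v, e_j>|^2 = 50/3; ||v||^2 = 17; deficit = 1/3

Write each e_j = u_j / sqrt(<u_j, u_j>) where u_j is the displayed integer vector. Then <v, e_j> = <v, u_j> / sqrt(<u_j, u_j>), so |<v, e_j>|^2 = <v, u_j>^2 / <u_j, u_j>.
Coefficients: <v, e_1> = -10/sqrt(8), <v, e_2> = -5/sqrt(6).
Square and sum: Σ |<v, e_j>|^2 = 50/3.
Compute ||v||^2 = v·v = 17.
Deficit = 17 − 50/3 = 1/3 ≥ 0, confirming Bessel's inequality. (The deficit equals ||v − Σ <v,e_j> e_j||^2, the squared distance from v to span{e_j}.)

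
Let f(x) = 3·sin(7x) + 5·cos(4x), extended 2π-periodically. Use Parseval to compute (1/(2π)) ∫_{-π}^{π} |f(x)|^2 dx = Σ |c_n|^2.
Σ |c_n|^2 = 17

Expand |f|^2 and use orthogonality of {sin(nx), cos(mx)} on [-π, π]:
  ∫_{-π}^{π} sin(nx)^2 dx = π, ∫ cos(mx)^2 dx = π, and cross terms integrate to 0.
So ∫_{-π}^{π} f(x)^2 dx = 3^2 · π + 5^2 · π = (9 + 25)π.
Divide by 2π: (9 + 25)/2 = 17.
By Parseval, this equals Σ |c_n|^2.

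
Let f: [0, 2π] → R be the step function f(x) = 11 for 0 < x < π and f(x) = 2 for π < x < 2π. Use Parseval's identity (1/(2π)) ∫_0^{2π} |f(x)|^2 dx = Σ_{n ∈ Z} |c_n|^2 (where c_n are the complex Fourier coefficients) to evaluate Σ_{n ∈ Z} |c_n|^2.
Σ |c_n|^2 = 125/2

Parseval equates the L^2 energy of f (normalised by 1/(2π)) with the ℓ^2 sum of its Fourier coefficients: (1/(2π)) ∫_0^{2π} |f|^2 = Σ |c_n|^2.
Compute the left side: (1/(2π)) [∫_0^π 11^2 dx + ∫_π^{2π} 2^2 dx] = (1/(2π)) · (121π + 4π) = (121 + 4)/2 = 125/2.
So Σ_{n ∈ Z} |c_n|^2 = 125/2.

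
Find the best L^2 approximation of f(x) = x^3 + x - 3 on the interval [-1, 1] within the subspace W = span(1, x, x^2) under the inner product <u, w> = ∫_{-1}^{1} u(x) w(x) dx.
g(x) = 8*x/5 - 3

The best approximation g ∈ W is the orthogonal projection of f onto W. Writing g = a_0 + a_1 x + a_2 x^2, the coefficients solve the normal equations G · a = b where
  G_{ij} = <φ_i, φ_j> and b_i = <f, φ_i>, with φ_0 = 1, φ_1 = x, φ_2 = x^2.
G =
  [2, 0, 2/3]
  [0, 2/3, 0]
  [2/3, 0, 2/5],
b = (-6, 16/15, -2).
Solving gives a_0 = -3, a_1 = 8/5, a_2 = 0, so
  g(x) = 8*x/5 - 3.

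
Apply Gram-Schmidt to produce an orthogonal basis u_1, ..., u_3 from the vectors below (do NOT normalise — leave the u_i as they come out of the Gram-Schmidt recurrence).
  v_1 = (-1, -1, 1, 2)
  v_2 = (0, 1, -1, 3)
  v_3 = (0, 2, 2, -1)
Orthogonal basis:
  u_1 = (-1, -1, 1, 2)
  u_2 = (4/7, 11/7, -11/7, 13/7)
  u_3 = (-10/61, 125/61, 119/61, -2/61)

Apply the Gram-Schmidt recurrence
  u_1 = v_1
  u_i = v_i − Σ_{j<i} ((v_i · u_j) / (u_j · u_j)) · u_j.

Step by step this gives:
  u_1 = (-1, -1, 1, 2)
  u_2 = (4/7, 11/7, -11/7, 13/7)
  u_3 = (-10/61, 125/61, 119/61, -2/61)

Orthogonality check:
  u_2 · u_1 = 0 (should be 0)
  u_3 · u_1 = 0 (should be 0)
  u_3 · u_2 = 0 (should be 0)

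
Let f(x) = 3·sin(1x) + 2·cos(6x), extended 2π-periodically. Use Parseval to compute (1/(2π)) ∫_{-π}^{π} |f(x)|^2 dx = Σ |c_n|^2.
Σ |c_n|^2 = 13/2

Expand |f|^2 and use orthogonality of {sin(nx), cos(mx)} on [-π, π]:
  ∫_{-π}^{π} sin(nx)^2 dx = π, ∫ cos(mx)^2 dx = π, and cross terms integrate to 0.
So ∫_{-π}^{π} f(x)^2 dx = 3^2 · π + 2^2 · π = (9 + 4)π.
Divide by 2π: (9 + 4)/2 = 13/2.
By Parseval, this equals Σ |c_n|^2.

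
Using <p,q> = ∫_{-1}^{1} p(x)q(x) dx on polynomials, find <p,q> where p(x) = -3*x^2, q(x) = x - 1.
<p,q> = 2

Expand the product: p(x)·q(x) = -3*x^3 + 3*x^2.
∫_{-1}^{1} of each monomial x^k gives [2/(k+1) if k even, 0 if k odd]. Integrating term-by-term (or equivalently evaluating the antiderivative F(x) = -3*x^4/4 + x^3 at the endpoints):
  F(1) − F(−1) = 1/4 − (-7/4) = 2.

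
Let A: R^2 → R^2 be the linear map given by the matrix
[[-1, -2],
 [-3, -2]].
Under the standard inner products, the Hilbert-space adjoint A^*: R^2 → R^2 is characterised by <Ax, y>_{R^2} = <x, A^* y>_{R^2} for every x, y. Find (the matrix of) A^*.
A^* = A^T =
[[-1, -3],
 [-2, -2]]

For real matrices with standard dot products, the defining identity <Ax, y> = <x, A^* y> gives (Ax)^T y = x^T (A^*) y, i.e. x^T A^T y = x^T (A^*) y. Since this holds for all x, y, we must have A^* = A^T. Therefore
A^* =
[[-1, -3],
 [-2, -2]].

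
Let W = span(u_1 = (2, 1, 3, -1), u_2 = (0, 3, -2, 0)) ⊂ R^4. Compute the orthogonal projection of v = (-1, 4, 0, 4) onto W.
proj_W(v) = (10/93, 266/93, -53/31, -5/93)

Set up U = [u_1 | ... | u_2] ∈ R^(4×2). The projector onto W = col(U) is P = U (U^T U)^(-1) U^T.
Compute U^T U =
  [15, -3]
  [-3, 13],
and U^T v = (-2, 12).
Solve U^T U · c = U^T v for the coefficients: c = (5/93, 29/31). The projection is proj_W(v) = U c.
Check: (v - proj_W(v)) · u_1 = 0  (should be 0).
Check: (v - proj_W(v)) · u_2 = 0  (should be 0).
Result: proj_W(v) = (10/93, 266/93, -53/31, -5/93).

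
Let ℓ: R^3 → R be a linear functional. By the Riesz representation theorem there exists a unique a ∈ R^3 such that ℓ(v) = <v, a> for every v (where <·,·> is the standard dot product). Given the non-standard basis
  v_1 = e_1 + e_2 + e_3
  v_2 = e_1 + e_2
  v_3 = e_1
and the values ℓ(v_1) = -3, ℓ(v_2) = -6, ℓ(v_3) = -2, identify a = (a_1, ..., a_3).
a = (-2, -4, 3)

Write a = (a_1, ..., a_3) in the standard basis. For each basis vector v_i, ℓ(v_i) = <v_i, a> is a linear equation in the a_j's. Collect the n equations into a matrix system V a = ℓ, where row i of V is v_i (expressed in the standard basis). Since V is invertible (lower-triangular with 1s on the diagonal, up to permutation), solve by back-substitution:
  V =
[[1, 1, 1],
 [1, 1, 0],
 [1, 0, 0]]
  V a = (-3, -6, -2)
Solving gives a = (-2, -4, 3).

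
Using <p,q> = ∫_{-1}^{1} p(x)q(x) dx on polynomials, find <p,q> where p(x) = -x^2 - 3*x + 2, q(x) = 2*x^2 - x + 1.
<p,q> = 36/5

Expand the product: p(x)·q(x) = -2*x^4 - 5*x^3 + 6*x^2 - 5*x + 2.
∫_{-1}^{1} of each monomial x^k gives [2/(k+1) if k even, 0 if k odd]. Integrating term-by-term (or equivalently evaluating the antiderivative F(x) = -2*x^5/5 - 5*x^4/4 + 2*x^3 - 5*x^2/2 + 2*x at the endpoints):
  F(1) − F(−1) = -3/20 − (-147/20) = 36/5.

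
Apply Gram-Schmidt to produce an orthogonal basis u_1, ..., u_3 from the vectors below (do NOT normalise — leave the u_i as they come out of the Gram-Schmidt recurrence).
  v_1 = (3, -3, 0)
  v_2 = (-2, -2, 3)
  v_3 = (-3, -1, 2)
Orthogonal basis:
  u_1 = (3, -3, 0)
  u_2 = (-2, -2, 3)
  u_3 = (-6/17, -6/17, -8/17)

Apply the Gram-Schmidt recurrence
  u_1 = v_1
  u_i = v_i − Σ_{j<i} ((v_i · u_j) / (u_j · u_j)) · u_j.

Step by step this gives:
  u_1 = (3, -3, 0)
  u_2 = (-2, -2, 3)
  u_3 = (-6/17, -6/17, -8/17)

Orthogonality check:
  u_2 · u_1 = 0 (should be 0)
  u_3 · u_1 = 0 (should be 0)
  u_3 · u_2 = 0 (should be 0)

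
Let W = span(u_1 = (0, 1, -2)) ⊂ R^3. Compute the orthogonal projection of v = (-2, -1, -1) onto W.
proj_W(v) = (0, 1/5, -2/5)

Set up U = [u_1 | ... | u_1] ∈ R^(3×1). The projector onto W = col(U) is P = U (U^T U)^(-1) U^T.
Compute U^T U =
  [5],
and U^T v = (1).
Solve U^T U · c = U^T v for the coefficients: c = (1/5). The projection is proj_W(v) = U c.
Check: (v - proj_W(v)) · u_1 = 0  (should be 0).
Result: proj_W(v) = (0, 1/5, -2/5).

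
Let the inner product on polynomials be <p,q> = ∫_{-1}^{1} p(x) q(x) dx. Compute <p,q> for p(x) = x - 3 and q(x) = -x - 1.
<p,q> = 16/3

Expand the product: p(x)·q(x) = -x^2 + 2*x + 3.
∫_{-1}^{1} of each monomial x^k gives [2/(k+1) if k even, 0 if k odd]. Integrating term-by-term (or equivalently evaluating the antiderivative F(x) = -x^3/3 + x^2 + 3*x at the endpoints):
  F(1) − F(−1) = 11/3 − (-5/3) = 16/3.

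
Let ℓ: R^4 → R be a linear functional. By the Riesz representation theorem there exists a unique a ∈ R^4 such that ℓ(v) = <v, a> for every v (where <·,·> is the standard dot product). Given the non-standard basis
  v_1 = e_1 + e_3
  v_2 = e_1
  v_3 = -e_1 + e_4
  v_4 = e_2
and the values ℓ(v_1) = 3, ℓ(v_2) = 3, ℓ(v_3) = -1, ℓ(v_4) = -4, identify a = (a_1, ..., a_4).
a = (3, -4, 0, 2)

Write a = (a_1, ..., a_4) in the standard basis. For each basis vector v_i, ℓ(v_i) = <v_i, a> is a linear equation in the a_j's. Collect the n equations into a matrix system V a = ℓ, where row i of V is v_i (expressed in the standard basis). Since V is invertible (lower-triangular with 1s on the diagonal, up to permutation), solve by back-substitution:
  V =
[[1, 0, 1, 0],
 [1, 0, 0, 0],
 [-1, 0, 0, 1],
 [0, 1, 0, 0]]
  V a = (3, 3, -1, -4)
Solving gives a = (3, -4, 0, 2).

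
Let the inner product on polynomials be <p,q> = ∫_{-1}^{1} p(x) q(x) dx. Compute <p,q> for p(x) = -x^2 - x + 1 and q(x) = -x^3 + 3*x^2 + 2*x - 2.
<p,q> = -14/5

Expand the product: p(x)·q(x) = x^5 - 2*x^4 - 6*x^3 + 3*x^2 + 4*x - 2.
∫_{-1}^{1} of each monomial x^k gives [2/(k+1) if k even, 0 if k odd]. Integrating term-by-term (or equivalently evaluating the antiderivative F(x) = x^6/6 - 2*x^5/5 - 3*x^4/2 + x^3 + 2*x^2 - 2*x at the endpoints):
  F(1) − F(−1) = -11/15 − (31/15) = -14/5.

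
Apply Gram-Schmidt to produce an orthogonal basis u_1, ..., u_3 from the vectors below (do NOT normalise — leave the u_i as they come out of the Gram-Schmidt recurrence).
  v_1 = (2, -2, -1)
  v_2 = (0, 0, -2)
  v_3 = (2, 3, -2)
Orthogonal basis:
  u_1 = (2, -2, -1)
  u_2 = (-4/9, 4/9, -16/9)
  u_3 = (5/2, 5/2, 0)

Apply the Gram-Schmidt recurrence
  u_1 = v_1
  u_i = v_i − Σ_{j<i} ((v_i · u_j) / (u_j · u_j)) · u_j.

Step by step this gives:
  u_1 = (2, -2, -1)
  u_2 = (-4/9, 4/9, -16/9)
  u_3 = (5/2, 5/2, 0)

Orthogonality check:
  u_2 · u_1 = 0 (should be 0)
  u_3 · u_1 = 0 (should be 0)
  u_3 · u_2 = 0 (should be 0)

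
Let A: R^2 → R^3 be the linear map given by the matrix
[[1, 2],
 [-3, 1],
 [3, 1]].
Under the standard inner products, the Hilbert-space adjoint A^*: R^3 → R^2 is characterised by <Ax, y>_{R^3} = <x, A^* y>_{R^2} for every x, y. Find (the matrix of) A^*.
A^* = A^T =
[[1, -3, 3],
 [2, 1, 1]]

For real matrices with standard dot products, the defining identity <Ax, y> = <x, A^* y> gives (Ax)^T y = x^T (A^*) y, i.e. x^T A^T y = x^T (A^*) y. Since this holds for all x, y, we must have A^* = A^T. Therefore
A^* =
[[1, -3, 3],
 [2, 1, 1]].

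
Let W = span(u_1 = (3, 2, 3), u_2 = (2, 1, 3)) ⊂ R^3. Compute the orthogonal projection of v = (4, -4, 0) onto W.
proj_W(v) = (4/19, -4/19, 24/19)

Set up U = [u_1 | ... | u_2] ∈ R^(3×2). The projector onto W = col(U) is P = U (U^T U)^(-1) U^T.
Compute U^T U =
  [22, 17]
  [17, 14],
and U^T v = (4, 4).
Solve U^T U · c = U^T v for the coefficients: c = (-12/19, 20/19). The projection is proj_W(v) = U c.
Check: (v - proj_W(v)) · u_1 = 0  (should be 0).
Check: (v - proj_W(v)) · u_2 = 0  (should be 0).
Result: proj_W(v) = (4/19, -4/19, 24/19).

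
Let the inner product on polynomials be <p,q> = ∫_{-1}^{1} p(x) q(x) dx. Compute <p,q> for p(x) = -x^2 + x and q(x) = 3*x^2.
<p,q> = -6/5

Expand the product: p(x)·q(x) = -3*x^4 + 3*x^3.
∫_{-1}^{1} of each monomial x^k gives [2/(k+1) if k even, 0 if k odd]. Integrating term-by-term (or equivalently evaluating the antiderivative F(x) = -3*x^5/5 + 3*x^4/4 at the endpoints):
  F(1) − F(−1) = 3/20 − (27/20) = -6/5.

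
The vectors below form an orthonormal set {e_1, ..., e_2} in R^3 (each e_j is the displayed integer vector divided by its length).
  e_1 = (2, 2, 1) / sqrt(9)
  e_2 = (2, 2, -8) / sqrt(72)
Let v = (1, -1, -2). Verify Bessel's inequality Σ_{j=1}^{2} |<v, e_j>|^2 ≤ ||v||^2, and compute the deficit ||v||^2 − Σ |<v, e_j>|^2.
Σ |<v, e_j>|^2 = 4; ||v||^2 = 6; deficit = 2

Write each e_j = u_j / sqrt(<u_j, u_j>) where u_j is the displayed integer vector. Then <v, e_j> = <v, u_j> / sqrt(<u_j, u_j>), so |<v, e_j>|^2 = <v, u_j>^2 / <u_j, u_j>.
Coefficients: <v, e_1> = -2/sqrt(9), <v, e_2> = 16/sqrt(72).
Square and sum: Σ |<v, e_j>|^2 = 4.
Compute ||v||^2 = v·v = 6.
Deficit = 6 − 4 = 2 ≥ 0, confirming Bessel's inequality. (The deficit equals ||v − Σ <v,e_j> e_j||^2, the squared distance from v to span{e_j}.)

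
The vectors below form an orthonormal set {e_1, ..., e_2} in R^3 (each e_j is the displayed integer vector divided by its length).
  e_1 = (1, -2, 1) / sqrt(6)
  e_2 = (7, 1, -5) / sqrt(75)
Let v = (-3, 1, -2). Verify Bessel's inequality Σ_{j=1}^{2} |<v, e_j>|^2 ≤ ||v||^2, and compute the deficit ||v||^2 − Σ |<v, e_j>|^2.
Σ |<v, e_j>|^2 = 19/2; ||v||^2 = 14; deficit = 9/2

Write each e_j = u_j / sqrt(<u_j, u_j>) where u_j is the displayed integer vector. Then <v, e_j> = <v, u_j> / sqrt(<u_j, u_j>), so |<v, e_j>|^2 = <v, u_j>^2 / <u_j, u_j>.
Coefficients: <v, e_1> = -7/sqrt(6), <v, e_2> = -10/sqrt(75).
Square and sum: Σ |<v, e_j>|^2 = 19/2.
Compute ||v||^2 = v·v = 14.
Deficit = 14 − 19/2 = 9/2 ≥ 0, confirming Bessel's inequality. (The deficit equals ||v − Σ <v,e_j> e_j||^2, the squared distance from v to span{e_j}.)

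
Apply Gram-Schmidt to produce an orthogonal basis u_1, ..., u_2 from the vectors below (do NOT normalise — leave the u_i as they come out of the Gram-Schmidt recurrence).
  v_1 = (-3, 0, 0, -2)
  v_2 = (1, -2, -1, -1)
Orthogonal basis:
  u_1 = (-3, 0, 0, -2)
  u_2 = (10/13, -2, -1, -15/13)

Apply the Gram-Schmidt recurrence
  u_1 = v_1
  u_i = v_i − Σ_{j<i} ((v_i · u_j) / (u_j · u_j)) · u_j.

Step by step this gives:
  u_1 = (-3, 0, 0, -2)
  u_2 = (10/13, -2, -1, -15/13)

Orthogonality check:
  u_2 · u_1 = 0 (should be 0)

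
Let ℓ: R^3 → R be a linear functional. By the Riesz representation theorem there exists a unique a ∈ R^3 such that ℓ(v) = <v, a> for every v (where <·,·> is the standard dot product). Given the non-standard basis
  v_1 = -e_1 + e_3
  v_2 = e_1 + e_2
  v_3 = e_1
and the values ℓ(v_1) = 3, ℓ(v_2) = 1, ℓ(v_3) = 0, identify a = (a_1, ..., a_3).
a = (0, 1, 3)

Write a = (a_1, ..., a_3) in the standard basis. For each basis vector v_i, ℓ(v_i) = <v_i, a> is a linear equation in the a_j's. Collect the n equations into a matrix system V a = ℓ, where row i of V is v_i (expressed in the standard basis). Since V is invertible (lower-triangular with 1s on the diagonal, up to permutation), solve by back-substitution:
  V =
[[-1, 0, 1],
 [1, 1, 0],
 [1, 0, 0]]
  V a = (3, 1, 0)
Solving gives a = (0, 1, 3).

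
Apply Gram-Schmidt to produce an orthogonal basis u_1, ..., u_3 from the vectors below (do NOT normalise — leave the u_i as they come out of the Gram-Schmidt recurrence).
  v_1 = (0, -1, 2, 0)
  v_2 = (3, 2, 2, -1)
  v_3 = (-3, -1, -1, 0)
Orthogonal basis:
  u_1 = (0, -1, 2, 0)
  u_2 = (3, 12/5, 6/5, -1)
  u_3 = (-69/86, 24/43, 12/43, -63/86)

Apply the Gram-Schmidt recurrence
  u_1 = v_1
  u_i = v_i − Σ_{j<i} ((v_i · u_j) / (u_j · u_j)) · u_j.

Step by step this gives:
  u_1 = (0, -1, 2, 0)
  u_2 = (3, 12/5, 6/5, -1)
  u_3 = (-69/86, 24/43, 12/43, -63/86)

Orthogonality check:
  u_2 · u_1 = 0 (should be 0)
  u_3 · u_1 = 0 (should be 0)
  u_3 · u_2 = 0 (should be 0)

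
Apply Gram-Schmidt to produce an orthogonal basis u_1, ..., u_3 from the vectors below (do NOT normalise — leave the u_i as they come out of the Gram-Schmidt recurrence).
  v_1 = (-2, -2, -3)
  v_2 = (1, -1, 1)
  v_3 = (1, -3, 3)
Orthogonal basis:
  u_1 = (-2, -2, -3)
  u_2 = (11/17, -23/17, 8/17)
  u_3 = (-25/21, -5/21, 20/21)

Apply the Gram-Schmidt recurrence
  u_1 = v_1
  u_i = v_i − Σ_{j<i} ((v_i · u_j) / (u_j · u_j)) · u_j.

Step by step this gives:
  u_1 = (-2, -2, -3)
  u_2 = (11/17, -23/17, 8/17)
  u_3 = (-25/21, -5/21, 20/21)

Orthogonality check:
  u_2 · u_1 = 0 (should be 0)
  u_3 · u_1 = 0 (should be 0)
  u_3 · u_2 = 0 (should be 0)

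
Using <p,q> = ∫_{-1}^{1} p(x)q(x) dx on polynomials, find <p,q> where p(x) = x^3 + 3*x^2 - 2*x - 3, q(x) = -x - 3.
<p,q> = 194/15

Expand the product: p(x)·q(x) = -x^4 - 6*x^3 - 7*x^2 + 9*x + 9.
∫_{-1}^{1} of each monomial x^k gives [2/(k+1) if k even, 0 if k odd]. Integrating term-by-term (or equivalently evaluating the antiderivative F(x) = -x^5/5 - 3*x^4/2 - 7*x^3/3 + 9*x^2/2 + 9*x at the endpoints):
  F(1) − F(−1) = 142/15 − (-52/15) = 194/15.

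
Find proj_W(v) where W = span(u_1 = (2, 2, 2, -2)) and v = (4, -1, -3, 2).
proj_W(v) = (-1/2, -1/2, -1/2, 1/2)

Set up U = [u_1 | ... | u_1] ∈ R^(4×1). The projector onto W = col(U) is P = U (U^T U)^(-1) U^T.
Compute U^T U =
  [16],
and U^T v = (-4).
Solve U^T U · c = U^T v for the coefficients: c = (-1/4). The projection is proj_W(v) = U c.
Check: (v - proj_W(v)) · u_1 = 0  (should be 0).
Result: proj_W(v) = (-1/2, -1/2, -1/2, 1/2).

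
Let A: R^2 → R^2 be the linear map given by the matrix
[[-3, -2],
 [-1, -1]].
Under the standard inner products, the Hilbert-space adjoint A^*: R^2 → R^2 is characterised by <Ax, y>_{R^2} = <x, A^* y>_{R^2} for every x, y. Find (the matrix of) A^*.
A^* = A^T =
[[-3, -1],
 [-2, -1]]

For real matrices with standard dot products, the defining identity <Ax, y> = <x, A^* y> gives (Ax)^T y = x^T (A^*) y, i.e. x^T A^T y = x^T (A^*) y. Since this holds for all x, y, we must have A^* = A^T. Therefore
A^* =
[[-3, -1],
 [-2, -1]].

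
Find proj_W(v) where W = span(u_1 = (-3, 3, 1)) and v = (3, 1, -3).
proj_W(v) = (27/19, -27/19, -9/19)

Set up U = [u_1 | ... | u_1] ∈ R^(3×1). The projector onto W = col(U) is P = U (U^T U)^(-1) U^T.
Compute U^T U =
  [19],
and U^T v = (-9).
Solve U^T U · c = U^T v for the coefficients: c = (-9/19). The projection is proj_W(v) = U c.
Check: (v - proj_W(v)) · u_1 = 0  (should be 0).
Result: proj_W(v) = (27/19, -27/19, -9/19).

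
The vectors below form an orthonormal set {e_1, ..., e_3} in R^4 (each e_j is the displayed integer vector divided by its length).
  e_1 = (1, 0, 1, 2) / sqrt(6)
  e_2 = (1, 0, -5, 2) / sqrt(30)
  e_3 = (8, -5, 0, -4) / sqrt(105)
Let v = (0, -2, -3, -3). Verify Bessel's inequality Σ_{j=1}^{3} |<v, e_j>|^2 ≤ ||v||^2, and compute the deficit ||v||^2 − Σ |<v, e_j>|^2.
Σ |<v, e_j>|^2 = 437/21; ||v||^2 = 22; deficit = 25/21

Write each e_j = u_j / sqrt(<u_j, u_j>) where u_j is the displayed integer vector. Then <v, e_j> = <v, u_j> / sqrt(<u_j, u_j>), so |<v, e_j>|^2 = <v, u_j>^2 / <u_j, u_j>.
Coefficients: <v, e_1> = -9/sqrt(6), <v, e_2> = 9/sqrt(30), <v, e_3> = 22/sqrt(105).
Square and sum: Σ |<v, e_j>|^2 = 437/21.
Compute ||v||^2 = v·v = 22.
Deficit = 22 − 437/21 = 25/21 ≥ 0, confirming Bessel's inequality. (The deficit equals ||v − Σ <v,e_j> e_j||^2, the squared distance from v to span{e_j}.)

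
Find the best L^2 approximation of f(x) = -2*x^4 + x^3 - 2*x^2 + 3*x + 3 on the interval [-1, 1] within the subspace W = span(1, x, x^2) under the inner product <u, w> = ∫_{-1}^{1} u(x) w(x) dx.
g(x) = -26*x^2/7 + 18*x/5 + 111/35

The best approximation g ∈ W is the orthogonal projection of f onto W. Writing g = a_0 + a_1 x + a_2 x^2, the coefficients solve the normal equations G · a = b where
  G_{ij} = <φ_i, φ_j> and b_i = <f, φ_i>, with φ_0 = 1, φ_1 = x, φ_2 = x^2.
G =
  [2, 0, 2/3]
  [0, 2/3, 0]
  [2/3, 0, 2/5],
b = (58/15, 12/5, 22/35).
Solving gives a_0 = 111/35, a_1 = 18/5, a_2 = -26/7, so
  g(x) = -26*x^2/7 + 18*x/5 + 111/35.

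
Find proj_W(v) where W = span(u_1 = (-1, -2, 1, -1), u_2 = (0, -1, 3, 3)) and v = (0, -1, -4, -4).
proj_W(v) = (-28/43, -1/43, -137/43, -193/43)

Set up U = [u_1 | ... | u_2] ∈ R^(4×2). The projector onto W = col(U) is P = U (U^T U)^(-1) U^T.
Compute U^T U =
  [7, 2]
  [2, 19],
and U^T v = (2, -23).
Solve U^T U · c = U^T v for the coefficients: c = (28/43, -55/43). The projection is proj_W(v) = U c.
Check: (v - proj_W(v)) · u_1 = 0  (should be 0).
Check: (v - proj_W(v)) · u_2 = 0  (should be 0).
Result: proj_W(v) = (-28/43, -1/43, -137/43, -193/43).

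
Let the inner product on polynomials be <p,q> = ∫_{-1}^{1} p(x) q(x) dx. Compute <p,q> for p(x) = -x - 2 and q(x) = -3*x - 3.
<p,q> = 14

Expand the product: p(x)·q(x) = 3*x^2 + 9*x + 6.
∫_{-1}^{1} of each monomial x^k gives [2/(k+1) if k even, 0 if k odd]. Integrating term-by-term (or equivalently evaluating the antiderivative F(x) = x^3 + 9*x^2/2 + 6*x at the endpoints):
  F(1) − F(−1) = 23/2 − (-5/2) = 14.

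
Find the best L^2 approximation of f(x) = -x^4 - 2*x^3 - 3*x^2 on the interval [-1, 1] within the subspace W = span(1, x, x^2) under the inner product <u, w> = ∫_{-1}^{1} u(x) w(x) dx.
g(x) = -27*x^2/7 - 6*x/5 + 3/35

The best approximation g ∈ W is the orthogonal projection of f onto W. Writing g = a_0 + a_1 x + a_2 x^2, the coefficients solve the normal equations G · a = b where
  G_{ij} = <φ_i, φ_j> and b_i = <f, φ_i>, with φ_0 = 1, φ_1 = x, φ_2 = x^2.
G =
  [2, 0, 2/3]
  [0, 2/3, 0]
  [2/3, 0, 2/5],
b = (-12/5, -4/5, -52/35).
Solving gives a_0 = 3/35, a_1 = -6/5, a_2 = -27/7, so
  g(x) = -27*x^2/7 - 6*x/5 + 3/35.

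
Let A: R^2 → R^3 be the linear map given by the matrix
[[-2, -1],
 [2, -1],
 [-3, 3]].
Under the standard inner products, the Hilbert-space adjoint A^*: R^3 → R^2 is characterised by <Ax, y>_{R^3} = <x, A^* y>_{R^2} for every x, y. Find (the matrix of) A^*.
A^* = A^T =
[[-2, 2, -3],
 [-1, -1, 3]]

For real matrices with standard dot products, the defining identity <Ax, y> = <x, A^* y> gives (Ax)^T y = x^T (A^*) y, i.e. x^T A^T y = x^T (A^*) y. Since this holds for all x, y, we must have A^* = A^T. Therefore
A^* =
[[-2, 2, -3],
 [-1, -1, 3]].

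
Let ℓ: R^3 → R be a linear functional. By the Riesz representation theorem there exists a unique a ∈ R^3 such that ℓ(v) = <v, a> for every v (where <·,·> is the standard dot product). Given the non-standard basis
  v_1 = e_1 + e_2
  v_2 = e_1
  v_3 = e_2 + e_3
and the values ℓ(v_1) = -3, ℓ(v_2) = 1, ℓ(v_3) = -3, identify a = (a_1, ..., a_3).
a = (1, -4, 1)

Write a = (a_1, ..., a_3) in the standard basis. For each basis vector v_i, ℓ(v_i) = <v_i, a> is a linear equation in the a_j's. Collect the n equations into a matrix system V a = ℓ, where row i of V is v_i (expressed in the standard basis). Since V is invertible (lower-triangular with 1s on the diagonal, up to permutation), solve by back-substitution:
  V =
[[1, 1, 0],
 [1, 0, 0],
 [0, 1, 1]]
  V a = (-3, 1, -3)
Solving gives a = (1, -4, 1).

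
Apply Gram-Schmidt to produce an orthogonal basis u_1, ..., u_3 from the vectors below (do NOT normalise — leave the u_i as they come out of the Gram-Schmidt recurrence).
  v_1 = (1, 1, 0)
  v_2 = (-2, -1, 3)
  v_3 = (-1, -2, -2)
Orthogonal basis:
  u_1 = (1, 1, 0)
  u_2 = (-1/2, 1/2, 3)
  u_3 = (3/19, -3/19, 1/19)

Apply the Gram-Schmidt recurrence
  u_1 = v_1
  u_i = v_i − Σ_{j<i} ((v_i · u_j) / (u_j · u_j)) · u_j.

Step by step this gives:
  u_1 = (1, 1, 0)
  u_2 = (-1/2, 1/2, 3)
  u_3 = (3/19, -3/19, 1/19)

Orthogonality check:
  u_2 · u_1 = 0 (should be 0)
  u_3 · u_1 = 0 (should be 0)
  u_3 · u_2 = 0 (should be 0)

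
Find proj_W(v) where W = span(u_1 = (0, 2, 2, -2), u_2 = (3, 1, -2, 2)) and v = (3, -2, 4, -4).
proj_W(v) = (-3/5, 8/5, 11/5, -11/5)

Set up U = [u_1 | ... | u_2] ∈ R^(4×2). The projector onto W = col(U) is P = U (U^T U)^(-1) U^T.
Compute U^T U =
  [12, -6]
  [-6, 18],
and U^T v = (12, -9).
Solve U^T U · c = U^T v for the coefficients: c = (9/10, -1/5). The projection is proj_W(v) = U c.
Check: (v - proj_W(v)) · u_1 = 0  (should be 0).
Check: (v - proj_W(v)) · u_2 = 0  (should be 0).
Result: proj_W(v) = (-3/5, 8/5, 11/5, -11/5).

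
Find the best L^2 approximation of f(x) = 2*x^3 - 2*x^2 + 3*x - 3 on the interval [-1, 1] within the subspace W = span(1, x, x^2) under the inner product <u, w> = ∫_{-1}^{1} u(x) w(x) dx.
g(x) = -2*x^2 + 21*x/5 - 3

The best approximation g ∈ W is the orthogonal projection of f onto W. Writing g = a_0 + a_1 x + a_2 x^2, the coefficients solve the normal equations G · a = b where
  G_{ij} = <φ_i, φ_j> and b_i = <f, φ_i>, with φ_0 = 1, φ_1 = x, φ_2 = x^2.
G =
  [2, 0, 2/3]
  [0, 2/3, 0]
  [2/3, 0, 2/5],
b = (-22/3, 14/5, -14/5).
Solving gives a_0 = -3, a_1 = 21/5, a_2 = -2, so
  g(x) = -2*x^2 + 21*x/5 - 3.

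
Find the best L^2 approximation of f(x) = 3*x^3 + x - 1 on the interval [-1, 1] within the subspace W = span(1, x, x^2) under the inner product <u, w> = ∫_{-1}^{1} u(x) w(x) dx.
g(x) = 14*x/5 - 1

The best approximation g ∈ W is the orthogonal projection of f onto W. Writing g = a_0 + a_1 x + a_2 x^2, the coefficients solve the normal equations G · a = b where
  G_{ij} = <φ_i, φ_j> and b_i = <f, φ_i>, with φ_0 = 1, φ_1 = x, φ_2 = x^2.
G =
  [2, 0, 2/3]
  [0, 2/3, 0]
  [2/3, 0, 2/5],
b = (-2, 28/15, -2/3).
Solving gives a_0 = -1, a_1 = 14/5, a_2 = 0, so
  g(x) = 14*x/5 - 1.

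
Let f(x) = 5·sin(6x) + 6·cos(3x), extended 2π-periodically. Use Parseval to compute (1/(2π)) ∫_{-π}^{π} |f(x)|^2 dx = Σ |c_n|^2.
Σ |c_n|^2 = 61/2

Expand |f|^2 and use orthogonality of {sin(nx), cos(mx)} on [-π, π]:
  ∫_{-π}^{π} sin(nx)^2 dx = π, ∫ cos(mx)^2 dx = π, and cross terms integrate to 0.
So ∫_{-π}^{π} f(x)^2 dx = 5^2 · π + 6^2 · π = (25 + 36)π.
Divide by 2π: (25 + 36)/2 = 61/2.
By Parseval, this equals Σ |c_n|^2.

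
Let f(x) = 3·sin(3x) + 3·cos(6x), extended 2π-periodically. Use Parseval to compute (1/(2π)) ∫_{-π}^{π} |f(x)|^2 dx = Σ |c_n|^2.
Σ |c_n|^2 = 9

Expand |f|^2 and use orthogonality of {sin(nx), cos(mx)} on [-π, π]:
  ∫_{-π}^{π} sin(nx)^2 dx = π, ∫ cos(mx)^2 dx = π, and cross terms integrate to 0.
So ∫_{-π}^{π} f(x)^2 dx = 3^2 · π + 3^2 · π = (9 + 9)π.
Divide by 2π: (9 + 9)/2 = 9.
By Parseval, this equals Σ |c_n|^2.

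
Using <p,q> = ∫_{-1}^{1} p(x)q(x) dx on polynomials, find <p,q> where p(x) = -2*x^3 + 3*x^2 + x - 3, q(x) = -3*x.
<p,q> = 2/5

Expand the product: p(x)·q(x) = 6*x^4 - 9*x^3 - 3*x^2 + 9*x.
∫_{-1}^{1} of each monomial x^k gives [2/(k+1) if k even, 0 if k odd]. Integrating term-by-term (or equivalently evaluating the antiderivative F(x) = 6*x^5/5 - 9*x^4/4 - x^3 + 9*x^2/2 at the endpoints):
  F(1) − F(−1) = 49/20 − (41/20) = 2/5.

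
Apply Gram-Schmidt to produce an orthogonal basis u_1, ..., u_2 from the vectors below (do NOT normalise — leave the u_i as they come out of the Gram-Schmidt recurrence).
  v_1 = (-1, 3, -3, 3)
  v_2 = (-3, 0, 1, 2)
Orthogonal basis:
  u_1 = (-1, 3, -3, 3)
  u_2 = (-39/14, -9/14, 23/14, 19/14)

Apply the Gram-Schmidt recurrence
  u_1 = v_1
  u_i = v_i − Σ_{j<i} ((v_i · u_j) / (u_j · u_j)) · u_j.

Step by step this gives:
  u_1 = (-1, 3, -3, 3)
  u_2 = (-39/14, -9/14, 23/14, 19/14)

Orthogonality check:
  u_2 · u_1 = 0 (should be 0)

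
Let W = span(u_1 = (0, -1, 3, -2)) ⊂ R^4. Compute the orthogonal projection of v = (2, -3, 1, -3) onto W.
proj_W(v) = (0, -6/7, 18/7, -12/7)

Set up U = [u_1 | ... | u_1] ∈ R^(4×1). The projector onto W = col(U) is P = U (U^T U)^(-1) U^T.
Compute U^T U =
  [14],
and U^T v = (12).
Solve U^T U · c = U^T v for the coefficients: c = (6/7). The projection is proj_W(v) = U c.
Check: (v - proj_W(v)) · u_1 = 0  (should be 0).
Result: proj_W(v) = (0, -6/7, 18/7, -12/7).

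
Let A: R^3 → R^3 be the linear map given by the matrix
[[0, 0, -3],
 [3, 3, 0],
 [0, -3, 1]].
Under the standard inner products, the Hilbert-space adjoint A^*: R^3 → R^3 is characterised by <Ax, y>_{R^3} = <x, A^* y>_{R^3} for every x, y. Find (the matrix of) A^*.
A^* = A^T =
[[0, 3, 0],
 [0, 3, -3],
 [-3, 0, 1]]

For real matrices with standard dot products, the defining identity <Ax, y> = <x, A^* y> gives (Ax)^T y = x^T (A^*) y, i.e. x^T A^T y = x^T (A^*) y. Since this holds for all x, y, we must have A^* = A^T. Therefore
A^* =
[[0, 3, 0],
 [0, 3, -3],
 [-3, 0, 1]].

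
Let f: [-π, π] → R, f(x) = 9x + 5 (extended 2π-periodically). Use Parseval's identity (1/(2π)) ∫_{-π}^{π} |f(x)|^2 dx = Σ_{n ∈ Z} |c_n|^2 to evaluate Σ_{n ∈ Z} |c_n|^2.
Σ |c_n|^2 = 27π^2 + 25

Expand and integrate term by term over [-π, π]:
  ∫ (9x)^2 dx = 81·(2π^3/3); ∫ 2·9·(5)·x dx = 0 (odd integrand); ∫ 5^2 dx = 25·2π.
So (1/(2π)) ∫_{-π}^{π} (9x + 5)^2 dx = 81π^2/3 + 25 = 27π^2 + 25.
Parseval ⇒ Σ |c_n|^2 = 27π^2 + 25.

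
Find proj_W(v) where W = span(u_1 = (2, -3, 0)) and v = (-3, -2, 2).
proj_W(v) = (0, 0, 0)

Set up U = [u_1 | ... | u_1] ∈ R^(3×1). The projector onto W = col(U) is P = U (U^T U)^(-1) U^T.
Compute U^T U =
  [13],
and U^T v = (0).
Solve U^T U · c = U^T v for the coefficients: c = (0). The projection is proj_W(v) = U c.
Check: (v - proj_W(v)) · u_1 = 0  (should be 0).
Result: proj_W(v) = (0, 0, 0).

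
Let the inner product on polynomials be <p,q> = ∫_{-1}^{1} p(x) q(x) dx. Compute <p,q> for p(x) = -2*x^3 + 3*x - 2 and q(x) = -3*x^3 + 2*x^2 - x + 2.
<p,q> = -1444/105

Expand the product: p(x)·q(x) = 6*x^6 - 4*x^5 - 7*x^4 + 8*x^3 - 7*x^2 + 8*x - 4.
∫_{-1}^{1} of each monomial x^k gives [2/(k+1) if k even, 0 if k odd]. Integrating term-by-term (or equivalently evaluating the antiderivative F(x) = 6*x^7/7 - 2*x^6/3 - 7*x^5/5 + 2*x^4 - 7*x^3/3 + 4*x^2 - 4*x at the endpoints):
  F(1) − F(−1) = -54/35 − (1282/105) = -1444/105.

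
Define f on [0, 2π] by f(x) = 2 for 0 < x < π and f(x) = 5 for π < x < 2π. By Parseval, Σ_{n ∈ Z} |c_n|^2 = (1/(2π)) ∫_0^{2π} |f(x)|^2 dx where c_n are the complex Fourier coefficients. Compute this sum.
Σ |c_n|^2 = 29/2

Parseval equates the L^2 energy of f (normalised by 1/(2π)) with the ℓ^2 sum of its Fourier coefficients: (1/(2π)) ∫_0^{2π} |f|^2 = Σ |c_n|^2.
Compute the left side: (1/(2π)) [∫_0^π 2^2 dx + ∫_π^{2π} 5^2 dx] = (1/(2π)) · (4π + 25π) = (4 + 25)/2 = 29/2.
So Σ_{n ∈ Z} |c_n|^2 = 29/2.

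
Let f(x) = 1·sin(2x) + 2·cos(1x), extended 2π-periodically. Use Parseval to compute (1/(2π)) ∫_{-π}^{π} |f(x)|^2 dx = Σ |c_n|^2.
Σ |c_n|^2 = 5/2

Expand |f|^2 and use orthogonality of {sin(nx), cos(mx)} on [-π, π]:
  ∫_{-π}^{π} sin(nx)^2 dx = π, ∫ cos(mx)^2 dx = π, and cross terms integrate to 0.
So ∫_{-π}^{π} f(x)^2 dx = 1^2 · π + 2^2 · π = (1 + 4)π.
Divide by 2π: (1 + 4)/2 = 5/2.
By Parseval, this equals Σ |c_n|^2.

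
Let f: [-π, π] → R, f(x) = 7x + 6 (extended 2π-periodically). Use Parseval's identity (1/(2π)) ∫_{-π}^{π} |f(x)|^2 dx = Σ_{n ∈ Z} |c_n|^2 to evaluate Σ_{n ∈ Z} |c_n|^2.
Σ |c_n|^2 = 49π^2/3 + 36

Expand and integrate term by term over [-π, π]:
  ∫ (7x)^2 dx = 49·(2π^3/3); ∫ 2·7·(6)·x dx = 0 (odd integrand); ∫ 6^2 dx = 36·2π.
So (1/(2π)) ∫_{-π}^{π} (7x + 6)^2 dx = 49π^2/3 + 36 = 49π^2/3 + 36.
Parseval ⇒ Σ |c_n|^2 = 49π^2/3 + 36.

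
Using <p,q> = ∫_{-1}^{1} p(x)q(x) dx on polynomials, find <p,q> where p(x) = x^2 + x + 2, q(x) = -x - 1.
<p,q> = -16/3

Expand the product: p(x)·q(x) = -x^3 - 2*x^2 - 3*x - 2.
∫_{-1}^{1} of each monomial x^k gives [2/(k+1) if k even, 0 if k odd]. Integrating term-by-term (or equivalently evaluating the antiderivative F(x) = -x^4/4 - 2*x^3/3 - 3*x^2/2 - 2*x at the endpoints):
  F(1) − F(−1) = -53/12 − (11/12) = -16/3.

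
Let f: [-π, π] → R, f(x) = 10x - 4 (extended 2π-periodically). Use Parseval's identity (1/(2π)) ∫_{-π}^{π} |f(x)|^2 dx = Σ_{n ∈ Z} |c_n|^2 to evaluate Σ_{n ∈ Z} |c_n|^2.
Σ |c_n|^2 = 100π^2/3 + 16

Expand and integrate term by term over [-π, π]:
  ∫ (10x)^2 dx = 100·(2π^3/3); ∫ 2·10·(-4)·x dx = 0 (odd integrand); ∫ (-4)^2 dx = 16·2π.
So (1/(2π)) ∫_{-π}^{π} (10x - 4)^2 dx = 100π^2/3 + 16 = 100π^2/3 + 16.
Parseval ⇒ Σ |c_n|^2 = 100π^2/3 + 16.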